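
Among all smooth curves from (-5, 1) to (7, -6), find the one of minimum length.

Arc-length functional: J[y] = ∫ sqrt(1 + (y')^2) dx.
Lagrangian L = sqrt(1 + (y')^2) has no explicit y dependence, so ∂L/∂y = 0 and the Euler-Lagrange equation gives
    d/dx( y' / sqrt(1 + (y')^2) ) = 0  ⇒  y' / sqrt(1 + (y')^2) = const.
Hence y' is constant, so y(x) is affine.
Fitting the endpoints (-5, 1) and (7, -6):
    slope m = ((-6) − 1) / (7 − (-5)) = -7/12,
    intercept c = 1 − m·(-5) = -23/12.
Extremal: y(x) = (-7/12) x - 23/12.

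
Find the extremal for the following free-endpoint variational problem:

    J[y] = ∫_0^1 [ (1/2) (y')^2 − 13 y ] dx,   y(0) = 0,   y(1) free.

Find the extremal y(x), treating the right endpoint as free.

The Lagrangian L = (1/2) (y')^2 − 13 y gives
    ∂L/∂y = −13,   ∂L/∂y' = y'.
Euler-Lagrange: d/dx(y') − (−13) = 0, i.e. y'' + 13 = 0, so
    y(x) = −(13/2) x^2 + C1 x + C2.
Fixed left endpoint y(0) = 0 ⇒ C2 = 0.
The right endpoint x = 1 is free, so the natural (transversality) condition is ∂L/∂y' |_{x=1} = 0, i.e. y'(1) = 0.
Compute y'(x) = −13 x + C1, so y'(1) = −13 + C1 = 0 ⇒ C1 = 13.
Therefore the extremal is
    y(x) = −(13/2) x^2 + 13 x.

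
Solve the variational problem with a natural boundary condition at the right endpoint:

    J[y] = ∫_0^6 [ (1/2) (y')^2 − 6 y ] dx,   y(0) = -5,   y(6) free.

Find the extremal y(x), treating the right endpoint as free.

The Lagrangian L = (1/2) (y')^2 − 6 y gives
    ∂L/∂y = −6,   ∂L/∂y' = y'.
Euler-Lagrange: d/dx(y') − (−6) = 0, i.e. y'' + 6 = 0, so
    y(x) = −(6/2) x^2 + C1 x + C2.
Fixed left endpoint y(0) = -5 ⇒ C2 = -5.
The right endpoint x = 6 is free, so the natural (transversality) condition is ∂L/∂y' |_{x=6} = 0, i.e. y'(6) = 0.
Compute y'(x) = −6 x + C1, so y'(6) = −36 + C1 = 0 ⇒ C1 = 36.
Therefore the extremal is
    y(x) = −3 x^2 + 36 x − 5.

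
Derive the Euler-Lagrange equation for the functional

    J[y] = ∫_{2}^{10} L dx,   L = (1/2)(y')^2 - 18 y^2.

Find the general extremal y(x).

The Lagrangian is L = (1/2)(y')^2 - 18 y^2.
∂L/∂y = -36y.
∂L/∂y' = y'.
The Euler-Lagrange equation d/dx(∂L/∂y') − ∂L/∂y = 0 becomes:
    y'' + 36 y = 0
General solution: y(x) = A sin(6x) + B cos(6x), where A and B are arbitrary constants fixed by the endpoint conditions.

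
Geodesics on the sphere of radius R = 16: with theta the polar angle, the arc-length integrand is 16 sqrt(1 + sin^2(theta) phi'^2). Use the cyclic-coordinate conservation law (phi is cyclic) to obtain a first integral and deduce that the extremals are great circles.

On the sphere of radius R = 16 with spherical coordinates (θ, φ), the induced metric is
    ds^2 = 256(dθ^2 + sin^2(θ) dφ^2).
Parameterise by θ; the arc-length functional is
    J[φ] = ∫ 16 sqrt(1 + sin^2(θ) (dφ/dθ)^2) dθ,
so L = 16 sqrt(1 + sin^2(θ) φ'^2). Compute
    ∂L/∂φ = 0  (L has no explicit φ dependence),
    ∂L/∂φ' = 16 sin^2(θ) φ' / sqrt(1 + sin^2(θ) φ'^2).
Since ∂L/∂φ = 0, the Euler-Lagrange equation
    d/dθ(∂L/∂φ') − ∂L/∂φ = 0
reduces to d/dθ(∂L/∂φ') = 0, i.e. the momentum conjugate to φ is conserved:
    16 sin^2(θ) φ' / sqrt(1 + sin^2(θ) φ'^2) = C.
The overall factor of 16 is constant, so dividing through gives Clairaut's relation sin^2(θ) φ' / sqrt(1 + sin^2(θ) φ'^2) = C' (with C' = C/16). Solving for φ' and integrating gives the great-circle family
    cot(θ) = A cos(φ − φ_0),
i.e. the intersection of the sphere with a plane through the origin. The two constants A and φ_0 (equivalently C and one phase) are fixed by the two endpoint conditions.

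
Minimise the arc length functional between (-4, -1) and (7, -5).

Arc-length functional: J[y] = ∫ sqrt(1 + (y')^2) dx.
Lagrangian L = sqrt(1 + (y')^2) has no explicit y dependence, so ∂L/∂y = 0 and the Euler-Lagrange equation gives
    d/dx( y' / sqrt(1 + (y')^2) ) = 0  ⇒  y' / sqrt(1 + (y')^2) = const.
Hence y' is constant, so y(x) is affine.
Fitting the endpoints (-4, -1) and (7, -5):
    slope m = ((-5) − (-1)) / (7 − (-4)) = -4/11,
    intercept c = (-1) − m·(-4) = -27/11.
Extremal: y(x) = (-4/11) x - 27/11.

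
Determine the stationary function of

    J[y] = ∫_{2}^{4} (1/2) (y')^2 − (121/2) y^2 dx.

The Lagrangian is L = (1/2) (y')^2 − (121/2) y^2.
Compute ∂L/∂y = -121y, ∂L/∂y' = y'.
The Euler-Lagrange equation d/dx(∂L/∂y') − ∂L/∂y = 0 reduces to
    y'' + 121 y = 0.
Its general solution is
    y(x) = A sin(11x) + B cos(11x),
with A, B fixed by the endpoint conditions.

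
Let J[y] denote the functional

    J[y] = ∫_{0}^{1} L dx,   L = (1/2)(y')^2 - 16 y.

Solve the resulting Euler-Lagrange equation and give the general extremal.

The Lagrangian is L = (1/2)(y')^2 - 16 y.
∂L/∂y = -16.
∂L/∂y' = y'.
The Euler-Lagrange equation d/dx(∂L/∂y') − ∂L/∂y = 0 becomes:
    y'' + 16 = 0
General solution: y(x) = -8 x^2 + A x + B, where A and B are arbitrary constants fixed by the endpoint conditions.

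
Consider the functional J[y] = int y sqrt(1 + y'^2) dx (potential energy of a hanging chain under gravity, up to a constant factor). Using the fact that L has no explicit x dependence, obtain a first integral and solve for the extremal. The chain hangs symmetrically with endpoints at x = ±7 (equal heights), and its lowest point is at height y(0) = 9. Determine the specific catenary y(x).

The Lagrangian L(y, y') = y sqrt(1 + y'^2) has no explicit x dependence, so the Beltrami identity applies:
    L − y' ∂L/∂y' = C.
Compute ∂L/∂y' = y · y' / sqrt(1 + y'^2). Then
    L − y' ∂L/∂y'
    = y sqrt(1 + y'^2) − y · y'^2 / sqrt(1 + y'^2)
    = y (1 + y'^2 − y'^2) / sqrt(1 + y'^2)
    = y / sqrt(1 + y'^2) = C.
Squaring gives y^2 = C^2 (1 + y'^2), i.e.
    y'^2 = y^2 / C^2 − 1.
Separating variables,
    dy / sqrt(y^2 − C^2) = dx / C,
and integrating gives arccosh(y / C) = (x − a)/C, so
    y(x) = C cosh((x − a)/C),
the catenary. The constants C and a are fixed by the two endpoint conditions (and, for the hanging-chain problem, the length constraint selects C).
Now fit the given data. The endpoints x = ±7 are symmetric at equal height, so the catenary is even about its minimum: a = 0 and y(x) = C cosh(x/C). The lowest point is y(0) = C cosh(0) = C, and we are told y(0) = 9, so C = 9. Therefore
    y(x) = 9 cosh(x/9),
and at the endpoints
    y(±7) = 9 cosh(7/9).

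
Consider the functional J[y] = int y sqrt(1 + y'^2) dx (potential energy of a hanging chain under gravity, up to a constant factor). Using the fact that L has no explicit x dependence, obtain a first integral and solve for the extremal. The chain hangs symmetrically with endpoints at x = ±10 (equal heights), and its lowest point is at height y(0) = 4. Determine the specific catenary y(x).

The Lagrangian L(y, y') = y sqrt(1 + y'^2) has no explicit x dependence, so the Beltrami identity applies:
    L − y' ∂L/∂y' = C.
Compute ∂L/∂y' = y · y' / sqrt(1 + y'^2). Then
    L − y' ∂L/∂y'
    = y sqrt(1 + y'^2) − y · y'^2 / sqrt(1 + y'^2)
    = y (1 + y'^2 − y'^2) / sqrt(1 + y'^2)
    = y / sqrt(1 + y'^2) = C.
Squaring gives y^2 = C^2 (1 + y'^2), i.e.
    y'^2 = y^2 / C^2 − 1.
Separating variables,
    dy / sqrt(y^2 − C^2) = dx / C,
and integrating gives arccosh(y / C) = (x − a)/C, so
    y(x) = C cosh((x − a)/C),
the catenary. The constants C and a are fixed by the two endpoint conditions (and, for the hanging-chain problem, the length constraint selects C).
Now fit the given data. The endpoints x = ±10 are symmetric at equal height, so the catenary is even about its minimum: a = 0 and y(x) = C cosh(x/C). The lowest point is y(0) = C cosh(0) = C, and we are told y(0) = 4, so C = 4. Therefore
    y(x) = 4 cosh(x/4),
and at the endpoints
    y(±10) = 4 cosh(10/4).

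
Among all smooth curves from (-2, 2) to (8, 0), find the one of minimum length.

Arc-length functional: J[y] = ∫ sqrt(1 + (y')^2) dx.
Lagrangian L = sqrt(1 + (y')^2) has no explicit y dependence, so ∂L/∂y = 0 and the Euler-Lagrange equation gives
    d/dx( y' / sqrt(1 + (y')^2) ) = 0  ⇒  y' / sqrt(1 + (y')^2) = const.
Hence y' is constant, so y(x) is affine.
Fitting the endpoints (-2, 2) and (8, 0):
    slope m = (0 − 2) / (8 − (-2)) = -1/5,
    intercept c = 2 − m·(-2) = 8/5.
Extremal: y(x) = (-1/5) x + 8/5.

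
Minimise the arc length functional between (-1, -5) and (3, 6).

Arc-length functional: J[y] = ∫ sqrt(1 + (y')^2) dx.
Lagrangian L = sqrt(1 + (y')^2) has no explicit y dependence, so ∂L/∂y = 0 and the Euler-Lagrange equation gives
    d/dx( y' / sqrt(1 + (y')^2) ) = 0  ⇒  y' / sqrt(1 + (y')^2) = const.
Hence y' is constant, so y(x) is affine.
Fitting the endpoints (-1, -5) and (3, 6):
    slope m = (6 − (-5)) / (3 − (-1)) = 11/4,
    intercept c = (-5) − m·(-1) = -9/4.
Extremal: y(x) = (11/4) x - 9/4.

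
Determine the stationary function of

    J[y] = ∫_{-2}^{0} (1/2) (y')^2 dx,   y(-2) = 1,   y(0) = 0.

The Lagrangian is L = (1/2) (y')^2.
Compute ∂L/∂y = 0, ∂L/∂y' = y'.
The Euler-Lagrange equation d/dx(∂L/∂y') − ∂L/∂y = 0 reduces to
    y'' = 0.
Its general solution is
    y(x) = A x + B,
with A, B fixed by the endpoint conditions.
Applying the endpoint conditions y(-2) = 1 and y(0) = 0: solve A·-2 + B = 1 and A·0 + B = 0. Subtracting gives A(0 − -2) = 0 − 1, so A = -1/2, and B = 1 − A·-2 = 0. Therefore
    y(x) = (-1/2) x.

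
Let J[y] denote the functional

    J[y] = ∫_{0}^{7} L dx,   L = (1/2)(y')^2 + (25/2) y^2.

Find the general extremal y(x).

The Lagrangian is L = (1/2)(y')^2 + (25/2) y^2.
∂L/∂y = 25y.
∂L/∂y' = y'.
The Euler-Lagrange equation d/dx(∂L/∂y') − ∂L/∂y = 0 becomes:
    y'' - 25 y = 0
General solution: y(x) = A e^(5x) + B e^(-5x), where A and B are arbitrary constants fixed by the endpoint conditions.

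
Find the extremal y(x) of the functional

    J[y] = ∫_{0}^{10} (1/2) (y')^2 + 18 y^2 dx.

The Lagrangian is L = (1/2) (y')^2 + 18 y^2.
Compute ∂L/∂y = 36y, ∂L/∂y' = y'.
The Euler-Lagrange equation d/dx(∂L/∂y') − ∂L/∂y = 0 reduces to
    y'' − 36 y = 0.
Its general solution is
    y(x) = A e^(6x) + B e^(−6x),
with A, B fixed by the endpoint conditions.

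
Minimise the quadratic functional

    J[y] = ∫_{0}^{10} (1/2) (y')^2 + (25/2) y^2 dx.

The Lagrangian is L = (1/2) (y')^2 + (25/2) y^2.
Compute ∂L/∂y = 25y, ∂L/∂y' = y'.
The Euler-Lagrange equation d/dx(∂L/∂y') − ∂L/∂y = 0 reduces to
    y'' − 25 y = 0.
Its general solution is
    y(x) = A e^(5x) + B e^(−5x),
with A, B fixed by the endpoint conditions.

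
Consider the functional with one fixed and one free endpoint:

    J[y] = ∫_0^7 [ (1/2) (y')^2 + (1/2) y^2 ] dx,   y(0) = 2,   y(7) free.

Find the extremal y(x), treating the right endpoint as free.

The Lagrangian L = (1/2) (y')^2 + (1/2) y^2 gives
    ∂L/∂y = 1 y,   ∂L/∂y' = y'.
Euler-Lagrange: y'' − y = 0.
With k = 1, the general solution is
    y(x) = A cosh(x) + B sinh(x).
Fixed left endpoint y(0) = 2 ⇒ A = 2.
The right endpoint x = 7 is free, so the natural (transversality) condition is ∂L/∂y' |_{x=7} = 0, i.e. y'(7) = 0.
Compute y'(x) = A k sinh(k x) + B k cosh(k x), so
    y'(7) = A k sinh(k·7) + B k cosh(k·7) = 0
    ⇒ B = −A tanh(k·7) = − 2 tanh(1·7).
Therefore the extremal is
    y(x) = 2 cosh(1 x) − 2 tanh(1·7) sinh(1 x).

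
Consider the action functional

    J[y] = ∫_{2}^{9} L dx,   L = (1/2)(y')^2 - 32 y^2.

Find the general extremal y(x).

The Lagrangian is L = (1/2)(y')^2 - 32 y^2.
∂L/∂y = -64y.
∂L/∂y' = y'.
The Euler-Lagrange equation d/dx(∂L/∂y') − ∂L/∂y = 0 becomes:
    y'' + 64 y = 0
General solution: y(x) = A sin(8x) + B cos(8x), where A and B are arbitrary constants fixed by the endpoint conditions.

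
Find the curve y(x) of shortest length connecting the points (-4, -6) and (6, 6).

Arc-length functional: J[y] = ∫ sqrt(1 + (y')^2) dx.
Lagrangian L = sqrt(1 + (y')^2) has no explicit y dependence, so ∂L/∂y = 0 and the Euler-Lagrange equation gives
    d/dx( y' / sqrt(1 + (y')^2) ) = 0  ⇒  y' / sqrt(1 + (y')^2) = const.
Hence y' is constant, so y(x) is affine.
Fitting the endpoints (-4, -6) and (6, 6):
    slope m = (6 − (-6)) / (6 − (-4)) = 6/5,
    intercept c = (-6) − m·(-4) = -6/5.
Extremal: y(x) = (6/5) x - 6/5.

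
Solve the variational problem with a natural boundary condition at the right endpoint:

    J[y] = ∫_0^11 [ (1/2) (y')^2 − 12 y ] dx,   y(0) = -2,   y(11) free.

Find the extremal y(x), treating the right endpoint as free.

The Lagrangian L = (1/2) (y')^2 − 12 y gives
    ∂L/∂y = −12,   ∂L/∂y' = y'.
Euler-Lagrange: d/dx(y') − (−12) = 0, i.e. y'' + 12 = 0, so
    y(x) = −(12/2) x^2 + C1 x + C2.
Fixed left endpoint y(0) = -2 ⇒ C2 = -2.
The right endpoint x = 11 is free, so the natural (transversality) condition is ∂L/∂y' |_{x=11} = 0, i.e. y'(11) = 0.
Compute y'(x) = −12 x + C1, so y'(11) = −132 + C1 = 0 ⇒ C1 = 132.
Therefore the extremal is
    y(x) = −6 x^2 + 132 x − 2.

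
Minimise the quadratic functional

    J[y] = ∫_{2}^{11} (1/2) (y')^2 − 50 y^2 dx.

The Lagrangian is L = (1/2) (y')^2 − 50 y^2.
Compute ∂L/∂y = -100y, ∂L/∂y' = y'.
The Euler-Lagrange equation d/dx(∂L/∂y') − ∂L/∂y = 0 reduces to
    y'' + 100 y = 0.
Its general solution is
    y(x) = A sin(10x) + B cos(10x),
with A, B fixed by the endpoint conditions.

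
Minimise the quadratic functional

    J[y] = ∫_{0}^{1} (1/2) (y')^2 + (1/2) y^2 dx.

The Lagrangian is L = (1/2) (y')^2 + (1/2) y^2.
Compute ∂L/∂y = y, ∂L/∂y' = y'.
The Euler-Lagrange equation d/dx(∂L/∂y') − ∂L/∂y = 0 reduces to
    y'' − y = 0.
Its general solution is
    y(x) = A e^x + B e^(−x),
with A, B fixed by the endpoint conditions.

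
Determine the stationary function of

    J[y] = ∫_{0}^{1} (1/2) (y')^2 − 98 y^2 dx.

The Lagrangian is L = (1/2) (y')^2 − 98 y^2.
Compute ∂L/∂y = -196y, ∂L/∂y' = y'.
The Euler-Lagrange equation d/dx(∂L/∂y') − ∂L/∂y = 0 reduces to
    y'' + 196 y = 0.
Its general solution is
    y(x) = A sin(14x) + B cos(14x),
with A, B fixed by the endpoint conditions.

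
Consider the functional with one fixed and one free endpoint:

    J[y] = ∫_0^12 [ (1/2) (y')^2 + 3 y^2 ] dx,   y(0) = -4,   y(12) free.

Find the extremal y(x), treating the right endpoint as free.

The Lagrangian L = (1/2) (y')^2 + 3 y^2 gives
    ∂L/∂y = 6 y,   ∂L/∂y' = y'.
Euler-Lagrange: y'' − 6 y = 0.
With k = sqrt(6), the general solution is
    y(x) = A cosh(sqrt(6) x) + B sinh(sqrt(6) x).
Fixed left endpoint y(0) = -4 ⇒ A = -4.
The right endpoint x = 12 is free, so the natural (transversality) condition is ∂L/∂y' |_{x=12} = 0, i.e. y'(12) = 0.
Compute y'(x) = A k sinh(k x) + B k cosh(k x), so
    y'(12) = A k sinh(k·12) + B k cosh(k·12) = 0
    ⇒ B = −A tanh(k·12) = 4 tanh(sqrt(6)·12).
Therefore the extremal is
    y(x) = −4 cosh(sqrt(6) x) + 4 tanh(sqrt(6)·12) sinh(sqrt(6) x).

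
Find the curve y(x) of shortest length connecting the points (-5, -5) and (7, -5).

Arc-length functional: J[y] = ∫ sqrt(1 + (y')^2) dx.
Lagrangian L = sqrt(1 + (y')^2) has no explicit y dependence, so ∂L/∂y = 0 and the Euler-Lagrange equation gives
    d/dx( y' / sqrt(1 + (y')^2) ) = 0  ⇒  y' / sqrt(1 + (y')^2) = const.
Hence y' is constant, so y(x) is affine.
Fitting the endpoints (-5, -5) and (7, -5):
    slope m = ((-5) − (-5)) / (7 − (-5)) = 0,
    intercept c = (-5) − m·(-5) = -5.
Extremal: y(x) = -5.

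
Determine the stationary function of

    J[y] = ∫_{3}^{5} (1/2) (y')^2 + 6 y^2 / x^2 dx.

The Lagrangian is L = (1/2) (y')^2 + 6 y^2 / x^2.
Compute ∂L/∂y = 12y/x^2, ∂L/∂y' = y'.
The Euler-Lagrange equation d/dx(∂L/∂y') − ∂L/∂y = 0 reduces to
    y'' − 12/x^2 · y = 0  (x > 0).
Its general solution is
    y(x) = A x^4 + B x^(-3),
with A, B fixed by the endpoint conditions.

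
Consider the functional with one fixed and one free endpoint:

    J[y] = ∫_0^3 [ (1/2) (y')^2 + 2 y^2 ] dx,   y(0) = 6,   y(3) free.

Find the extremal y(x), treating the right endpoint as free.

The Lagrangian L = (1/2) (y')^2 + 2 y^2 gives
    ∂L/∂y = 4 y,   ∂L/∂y' = y'.
Euler-Lagrange: y'' − 4 y = 0.
With k = 2, the general solution is
    y(x) = A cosh(2 x) + B sinh(2 x).
Fixed left endpoint y(0) = 6 ⇒ A = 6.
The right endpoint x = 3 is free, so the natural (transversality) condition is ∂L/∂y' |_{x=3} = 0, i.e. y'(3) = 0.
Compute y'(x) = A k sinh(k x) + B k cosh(k x), so
    y'(3) = A k sinh(k·3) + B k cosh(k·3) = 0
    ⇒ B = −A tanh(k·3) = − 6 tanh(2·3).
Therefore the extremal is
    y(x) = 6 cosh(2 x) − 6 tanh(2·3) sinh(2 x).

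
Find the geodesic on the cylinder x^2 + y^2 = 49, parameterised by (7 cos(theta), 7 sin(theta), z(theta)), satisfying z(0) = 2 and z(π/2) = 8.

Parameterise the cylinder of radius R = 7 as
    r(θ) = (7 cos θ, 7 sin θ, z(θ)).
The arc-length element is
    ds = sqrt(49 + (dz/dθ)^2) dθ,
so the Lagrangian is L = sqrt(49 + z'^2).
L depends on z' only, not on z or θ, so ∂L/∂z = 0 and
    ∂L/∂z' = z' / sqrt(49 + z'^2).
The Euler-Lagrange equation gives
    d/dθ( z' / sqrt(49 + z'^2) ) = 0,
so z' is constant. Integrating once:
    z(θ) = a θ + b,
a helix on the cylinder (a straight line when the cylinder is unrolled). The constants a, b are determined by the endpoint conditions.
With endpoint conditions z(0) = 2 and z(π/2) = 8: from z(0) = b we get b = 2, and a·π/2 + 2 = 8 gives a = 12/π, so
    z(θ) = (12/π) θ + 2.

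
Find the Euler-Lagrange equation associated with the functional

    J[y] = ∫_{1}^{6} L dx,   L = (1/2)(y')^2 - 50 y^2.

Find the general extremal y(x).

The Lagrangian is L = (1/2)(y')^2 - 50 y^2.
∂L/∂y = -100y.
∂L/∂y' = y'.
The Euler-Lagrange equation d/dx(∂L/∂y') − ∂L/∂y = 0 becomes:
    y'' + 100 y = 0
General solution: y(x) = A sin(10x) + B cos(10x), where A and B are arbitrary constants fixed by the endpoint conditions.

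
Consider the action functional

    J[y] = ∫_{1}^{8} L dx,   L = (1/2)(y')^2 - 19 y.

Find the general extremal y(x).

The Lagrangian is L = (1/2)(y')^2 - 19 y.
∂L/∂y = -19.
∂L/∂y' = y'.
The Euler-Lagrange equation d/dx(∂L/∂y') − ∂L/∂y = 0 becomes:
    y'' + 19 = 0
General solution: y(x) = -(19/2) x^2 + A x + B, where A and B are arbitrary constants fixed by the endpoint conditions.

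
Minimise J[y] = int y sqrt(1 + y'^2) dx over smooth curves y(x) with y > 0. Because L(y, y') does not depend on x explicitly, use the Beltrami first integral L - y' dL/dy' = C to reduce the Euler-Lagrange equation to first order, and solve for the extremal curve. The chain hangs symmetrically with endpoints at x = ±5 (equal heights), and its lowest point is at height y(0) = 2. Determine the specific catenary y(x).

The Lagrangian L(y, y') = y sqrt(1 + y'^2) has no explicit x dependence, so the Beltrami identity applies:
    L − y' ∂L/∂y' = C.
Compute ∂L/∂y' = y · y' / sqrt(1 + y'^2). Then
    L − y' ∂L/∂y'
    = y sqrt(1 + y'^2) − y · y'^2 / sqrt(1 + y'^2)
    = y (1 + y'^2 − y'^2) / sqrt(1 + y'^2)
    = y / sqrt(1 + y'^2) = C.
Squaring gives y^2 = C^2 (1 + y'^2), i.e.
    y'^2 = y^2 / C^2 − 1.
Separating variables,
    dy / sqrt(y^2 − C^2) = dx / C,
and integrating gives arccosh(y / C) = (x − a)/C, so
    y(x) = C cosh((x − a)/C),
the catenary. The constants C and a are fixed by the two endpoint conditions (and, for the hanging-chain problem, the length constraint selects C).
Now fit the given data. The endpoints x = ±5 are symmetric at equal height, so the catenary is even about its minimum: a = 0 and y(x) = C cosh(x/C). The lowest point is y(0) = C cosh(0) = C, and we are told y(0) = 2, so C = 2. Therefore
    y(x) = 2 cosh(x/2),
and at the endpoints
    y(±5) = 2 cosh(5/2).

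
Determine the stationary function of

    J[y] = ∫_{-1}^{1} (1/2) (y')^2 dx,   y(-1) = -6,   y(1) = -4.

The Lagrangian is L = (1/2) (y')^2.
Compute ∂L/∂y = 0, ∂L/∂y' = y'.
The Euler-Lagrange equation d/dx(∂L/∂y') − ∂L/∂y = 0 reduces to
    y'' = 0.
Its general solution is
    y(x) = A x + B,
with A, B fixed by the endpoint conditions.
Applying the endpoint conditions y(-1) = -6 and y(1) = -4: solve A·-1 + B = -6 and A·1 + B = -4. Subtracting gives A(1 − -1) = -4 − -6, so A = 1, and B = -6 − A·-1 = -5. Therefore
    y(x) = x - 5.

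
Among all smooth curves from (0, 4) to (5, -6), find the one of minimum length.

Arc-length functional: J[y] = ∫ sqrt(1 + (y')^2) dx.
Lagrangian L = sqrt(1 + (y')^2) has no explicit y dependence, so ∂L/∂y = 0 and the Euler-Lagrange equation gives
    d/dx( y' / sqrt(1 + (y')^2) ) = 0  ⇒  y' / sqrt(1 + (y')^2) = const.
Hence y' is constant, so y(x) is affine.
Fitting the endpoints (0, 4) and (5, -6):
    slope m = ((-6) − 4) / (5 − 0) = -2,
    intercept c = 4 − m·0 = 4.
Extremal: y(x) = -2 x + 4.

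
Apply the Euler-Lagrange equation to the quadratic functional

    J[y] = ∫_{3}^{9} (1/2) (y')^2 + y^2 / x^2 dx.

The Lagrangian is L = (1/2) (y')^2 + y^2 / x^2.
Compute ∂L/∂y = 2y/x^2, ∂L/∂y' = y'.
The Euler-Lagrange equation d/dx(∂L/∂y') − ∂L/∂y = 0 reduces to
    y'' − 2/x^2 · y = 0  (x > 0).
Its general solution is
    y(x) = A x^2 + B / x,
with A, B fixed by the endpoint conditions.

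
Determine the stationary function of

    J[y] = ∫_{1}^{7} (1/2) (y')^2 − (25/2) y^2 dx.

The Lagrangian is L = (1/2) (y')^2 − (25/2) y^2.
Compute ∂L/∂y = -25y, ∂L/∂y' = y'.
The Euler-Lagrange equation d/dx(∂L/∂y') − ∂L/∂y = 0 reduces to
    y'' + 25 y = 0.
Its general solution is
    y(x) = A sin(5x) + B cos(5x),
with A, B fixed by the endpoint conditions.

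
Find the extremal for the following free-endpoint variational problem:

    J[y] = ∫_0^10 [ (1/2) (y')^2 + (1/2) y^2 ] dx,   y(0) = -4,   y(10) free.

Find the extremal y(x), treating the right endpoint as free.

The Lagrangian L = (1/2) (y')^2 + (1/2) y^2 gives
    ∂L/∂y = 1 y,   ∂L/∂y' = y'.
Euler-Lagrange: y'' − y = 0.
With k = 1, the general solution is
    y(x) = A cosh(x) + B sinh(x).
Fixed left endpoint y(0) = -4 ⇒ A = -4.
The right endpoint x = 10 is free, so the natural (transversality) condition is ∂L/∂y' |_{x=10} = 0, i.e. y'(10) = 0.
Compute y'(x) = A k sinh(k x) + B k cosh(k x), so
    y'(10) = A k sinh(k·10) + B k cosh(k·10) = 0
    ⇒ B = −A tanh(k·10) = 4 tanh(1·10).
Therefore the extremal is
    y(x) = −4 cosh(1 x) + 4 tanh(1·10) sinh(1 x).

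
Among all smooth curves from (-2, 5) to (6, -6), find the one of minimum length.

Arc-length functional: J[y] = ∫ sqrt(1 + (y')^2) dx.
Lagrangian L = sqrt(1 + (y')^2) has no explicit y dependence, so ∂L/∂y = 0 and the Euler-Lagrange equation gives
    d/dx( y' / sqrt(1 + (y')^2) ) = 0  ⇒  y' / sqrt(1 + (y')^2) = const.
Hence y' is constant, so y(x) is affine.
Fitting the endpoints (-2, 5) and (6, -6):
    slope m = ((-6) − 5) / (6 − (-2)) = -11/8,
    intercept c = 5 − m·(-2) = 9/4.
Extremal: y(x) = (-11/8) x + 9/4.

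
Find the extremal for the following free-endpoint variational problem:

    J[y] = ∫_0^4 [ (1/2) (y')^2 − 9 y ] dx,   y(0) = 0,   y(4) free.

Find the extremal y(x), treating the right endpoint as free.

The Lagrangian L = (1/2) (y')^2 − 9 y gives
    ∂L/∂y = −9,   ∂L/∂y' = y'.
Euler-Lagrange: d/dx(y') − (−9) = 0, i.e. y'' + 9 = 0, so
    y(x) = −(9/2) x^2 + C1 x + C2.
Fixed left endpoint y(0) = 0 ⇒ C2 = 0.
The right endpoint x = 4 is free, so the natural (transversality) condition is ∂L/∂y' |_{x=4} = 0, i.e. y'(4) = 0.
Compute y'(x) = −9 x + C1, so y'(4) = −36 + C1 = 0 ⇒ C1 = 36.
Therefore the extremal is
    y(x) = −(9/2) x^2 + 36 x.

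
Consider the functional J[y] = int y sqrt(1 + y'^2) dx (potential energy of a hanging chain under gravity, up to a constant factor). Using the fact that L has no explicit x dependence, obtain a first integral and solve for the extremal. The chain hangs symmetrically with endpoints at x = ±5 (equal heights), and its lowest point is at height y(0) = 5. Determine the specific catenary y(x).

The Lagrangian L(y, y') = y sqrt(1 + y'^2) has no explicit x dependence, so the Beltrami identity applies:
    L − y' ∂L/∂y' = C.
Compute ∂L/∂y' = y · y' / sqrt(1 + y'^2). Then
    L − y' ∂L/∂y'
    = y sqrt(1 + y'^2) − y · y'^2 / sqrt(1 + y'^2)
    = y (1 + y'^2 − y'^2) / sqrt(1 + y'^2)
    = y / sqrt(1 + y'^2) = C.
Squaring gives y^2 = C^2 (1 + y'^2), i.e.
    y'^2 = y^2 / C^2 − 1.
Separating variables,
    dy / sqrt(y^2 − C^2) = dx / C,
and integrating gives arccosh(y / C) = (x − a)/C, so
    y(x) = C cosh((x − a)/C),
the catenary. The constants C and a are fixed by the two endpoint conditions (and, for the hanging-chain problem, the length constraint selects C).
Now fit the given data. The endpoints x = ±5 are symmetric at equal height, so the catenary is even about its minimum: a = 0 and y(x) = C cosh(x/C). The lowest point is y(0) = C cosh(0) = C, and we are told y(0) = 5, so C = 5. Therefore
    y(x) = 5 cosh(x/5),
and at the endpoints
    y(±5) = 5 cosh(5/5).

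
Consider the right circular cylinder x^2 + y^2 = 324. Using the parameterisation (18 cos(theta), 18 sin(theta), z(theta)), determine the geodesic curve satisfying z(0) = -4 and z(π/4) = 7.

Parameterise the cylinder of radius R = 18 as
    r(θ) = (18 cos θ, 18 sin θ, z(θ)).
The arc-length element is
    ds = sqrt(324 + (dz/dθ)^2) dθ,
so the Lagrangian is L = sqrt(324 + z'^2).
L depends on z' only, not on z or θ, so ∂L/∂z = 0 and
    ∂L/∂z' = z' / sqrt(324 + z'^2).
The Euler-Lagrange equation gives
    d/dθ( z' / sqrt(324 + z'^2) ) = 0,
so z' is constant. Integrating once:
    z(θ) = a θ + b,
a helix on the cylinder (a straight line when the cylinder is unrolled). The constants a, b are determined by the endpoint conditions.
With endpoint conditions z(0) = -4 and z(π/4) = 7: from z(0) = b we get b = -4, and a·π/4 + -4 = 7 gives a = 44/π, so
    z(θ) = (44/π) θ − 4.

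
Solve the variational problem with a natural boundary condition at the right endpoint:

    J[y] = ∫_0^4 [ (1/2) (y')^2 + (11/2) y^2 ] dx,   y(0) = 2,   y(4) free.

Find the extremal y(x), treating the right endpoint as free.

The Lagrangian L = (1/2) (y')^2 + (11/2) y^2 gives
    ∂L/∂y = 11 y,   ∂L/∂y' = y'.
Euler-Lagrange: y'' − 11 y = 0.
With k = sqrt(11), the general solution is
    y(x) = A cosh(sqrt(11) x) + B sinh(sqrt(11) x).
Fixed left endpoint y(0) = 2 ⇒ A = 2.
The right endpoint x = 4 is free, so the natural (transversality) condition is ∂L/∂y' |_{x=4} = 0, i.e. y'(4) = 0.
Compute y'(x) = A k sinh(k x) + B k cosh(k x), so
    y'(4) = A k sinh(k·4) + B k cosh(k·4) = 0
    ⇒ B = −A tanh(k·4) = − 2 tanh(sqrt(11)·4).
Therefore the extremal is
    y(x) = 2 cosh(sqrt(11) x) − 2 tanh(sqrt(11)·4) sinh(sqrt(11) x).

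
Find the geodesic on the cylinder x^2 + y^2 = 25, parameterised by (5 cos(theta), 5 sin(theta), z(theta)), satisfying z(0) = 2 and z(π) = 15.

Parameterise the cylinder of radius R = 5 as
    r(θ) = (5 cos θ, 5 sin θ, z(θ)).
The arc-length element is
    ds = sqrt(25 + (dz/dθ)^2) dθ,
so the Lagrangian is L = sqrt(25 + z'^2).
L depends on z' only, not on z or θ, so ∂L/∂z = 0 and
    ∂L/∂z' = z' / sqrt(25 + z'^2).
The Euler-Lagrange equation gives
    d/dθ( z' / sqrt(25 + z'^2) ) = 0,
so z' is constant. Integrating once:
    z(θ) = a θ + b,
a helix on the cylinder (a straight line when the cylinder is unrolled). The constants a, b are determined by the endpoint conditions.
With endpoint conditions z(0) = 2 and z(π) = 15: from z(0) = b we get b = 2, and a·π + 2 = 15 gives a = 13/π, so
    z(θ) = (13/π) θ + 2.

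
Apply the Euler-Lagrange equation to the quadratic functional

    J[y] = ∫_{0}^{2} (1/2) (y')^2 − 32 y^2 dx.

The Lagrangian is L = (1/2) (y')^2 − 32 y^2.
Compute ∂L/∂y = -64y, ∂L/∂y' = y'.
The Euler-Lagrange equation d/dx(∂L/∂y') − ∂L/∂y = 0 reduces to
    y'' + 64 y = 0.
Its general solution is
    y(x) = A sin(8x) + B cos(8x),
with A, B fixed by the endpoint conditions.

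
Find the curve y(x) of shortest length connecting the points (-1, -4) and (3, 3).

Arc-length functional: J[y] = ∫ sqrt(1 + (y')^2) dx.
Lagrangian L = sqrt(1 + (y')^2) has no explicit y dependence, so ∂L/∂y = 0 and the Euler-Lagrange equation gives
    d/dx( y' / sqrt(1 + (y')^2) ) = 0  ⇒  y' / sqrt(1 + (y')^2) = const.
Hence y' is constant, so y(x) is affine.
Fitting the endpoints (-1, -4) and (3, 3):
    slope m = (3 − (-4)) / (3 − (-1)) = 7/4,
    intercept c = (-4) − m·(-1) = -9/4.
Extremal: y(x) = (7/4) x - 9/4.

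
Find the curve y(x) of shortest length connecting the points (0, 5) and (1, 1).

Arc-length functional: J[y] = ∫ sqrt(1 + (y')^2) dx.
Lagrangian L = sqrt(1 + (y')^2) has no explicit y dependence, so ∂L/∂y = 0 and the Euler-Lagrange equation gives
    d/dx( y' / sqrt(1 + (y')^2) ) = 0  ⇒  y' / sqrt(1 + (y')^2) = const.
Hence y' is constant, so y(x) is affine.
Fitting the endpoints (0, 5) and (1, 1):
    slope m = (1 − 5) / (1 − 0) = -4,
    intercept c = 5 − m·0 = 5.
Extremal: y(x) = -4 x + 5.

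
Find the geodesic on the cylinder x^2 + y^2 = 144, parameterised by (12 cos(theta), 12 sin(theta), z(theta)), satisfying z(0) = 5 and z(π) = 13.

Parameterise the cylinder of radius R = 12 as
    r(θ) = (12 cos θ, 12 sin θ, z(θ)).
The arc-length element is
    ds = sqrt(144 + (dz/dθ)^2) dθ,
so the Lagrangian is L = sqrt(144 + z'^2).
L depends on z' only, not on z or θ, so ∂L/∂z = 0 and
    ∂L/∂z' = z' / sqrt(144 + z'^2).
The Euler-Lagrange equation gives
    d/dθ( z' / sqrt(144 + z'^2) ) = 0,
so z' is constant. Integrating once:
    z(θ) = a θ + b,
a helix on the cylinder (a straight line when the cylinder is unrolled). The constants a, b are determined by the endpoint conditions.
With endpoint conditions z(0) = 5 and z(π) = 13: from z(0) = b we get b = 5, and a·π + 5 = 13 gives a = 8/π, so
    z(θ) = (8/π) θ + 5.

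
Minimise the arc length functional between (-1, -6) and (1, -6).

Arc-length functional: J[y] = ∫ sqrt(1 + (y')^2) dx.
Lagrangian L = sqrt(1 + (y')^2) has no explicit y dependence, so ∂L/∂y = 0 and the Euler-Lagrange equation gives
    d/dx( y' / sqrt(1 + (y')^2) ) = 0  ⇒  y' / sqrt(1 + (y')^2) = const.
Hence y' is constant, so y(x) is affine.
Fitting the endpoints (-1, -6) and (1, -6):
    slope m = ((-6) − (-6)) / (1 − (-1)) = 0,
    intercept c = (-6) − m·(-1) = -6.
Extremal: y(x) = -6.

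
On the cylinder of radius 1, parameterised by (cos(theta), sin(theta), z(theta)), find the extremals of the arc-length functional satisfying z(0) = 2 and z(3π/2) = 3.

Parameterise the cylinder of radius R = 1 as
    r(θ) = (cos θ, sin θ, z(θ)).
The arc-length element is
    ds = sqrt(1 + (dz/dθ)^2) dθ,
so the Lagrangian is L = sqrt(1 + z'^2).
L depends on z' only, not on z or θ, so ∂L/∂z = 0 and
    ∂L/∂z' = z' / sqrt(1 + z'^2).
The Euler-Lagrange equation gives
    d/dθ( z' / sqrt(1 + z'^2) ) = 0,
so z' is constant. Integrating once:
    z(θ) = a θ + b,
a helix on the cylinder (a straight line when the cylinder is unrolled). The constants a, b are determined by the endpoint conditions.
With endpoint conditions z(0) = 2 and z(3π/2) = 3: from z(0) = b we get b = 2, and a·3π/2 + 2 = 3 gives a = 2/(3π), so
    z(θ) = (2/(3π)) θ + 2.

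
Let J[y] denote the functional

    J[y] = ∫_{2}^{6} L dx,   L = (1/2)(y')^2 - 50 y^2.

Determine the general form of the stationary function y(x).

The Lagrangian is L = (1/2)(y')^2 - 50 y^2.
∂L/∂y = -100y.
∂L/∂y' = y'.
The Euler-Lagrange equation d/dx(∂L/∂y') − ∂L/∂y = 0 becomes:
    y'' + 100 y = 0
General solution: y(x) = A sin(10x) + B cos(10x), where A and B are arbitrary constants fixed by the endpoint conditions.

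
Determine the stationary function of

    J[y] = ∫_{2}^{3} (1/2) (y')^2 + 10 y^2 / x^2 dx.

The Lagrangian is L = (1/2) (y')^2 + 10 y^2 / x^2.
Compute ∂L/∂y = 20y/x^2, ∂L/∂y' = y'.
The Euler-Lagrange equation d/dx(∂L/∂y') − ∂L/∂y = 0 reduces to
    y'' − 20/x^2 · y = 0  (x > 0).
Its general solution is
    y(x) = A x^5 + B x^(-4),
with A, B fixed by the endpoint conditions.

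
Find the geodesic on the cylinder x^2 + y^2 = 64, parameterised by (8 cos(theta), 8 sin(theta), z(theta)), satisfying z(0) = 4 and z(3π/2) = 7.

Parameterise the cylinder of radius R = 8 as
    r(θ) = (8 cos θ, 8 sin θ, z(θ)).
The arc-length element is
    ds = sqrt(64 + (dz/dθ)^2) dθ,
so the Lagrangian is L = sqrt(64 + z'^2).
L depends on z' only, not on z or θ, so ∂L/∂z = 0 and
    ∂L/∂z' = z' / sqrt(64 + z'^2).
The Euler-Lagrange equation gives
    d/dθ( z' / sqrt(64 + z'^2) ) = 0,
so z' is constant. Integrating once:
    z(θ) = a θ + b,
a helix on the cylinder (a straight line when the cylinder is unrolled). The constants a, b are determined by the endpoint conditions.
With endpoint conditions z(0) = 4 and z(3π/2) = 7: from z(0) = b we get b = 4, and a·3π/2 + 4 = 7 gives a = 2/π, so
    z(θ) = (2/π) θ + 4.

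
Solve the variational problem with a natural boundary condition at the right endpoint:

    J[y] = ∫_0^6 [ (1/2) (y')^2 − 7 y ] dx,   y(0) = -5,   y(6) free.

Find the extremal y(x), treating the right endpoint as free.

The Lagrangian L = (1/2) (y')^2 − 7 y gives
    ∂L/∂y = −7,   ∂L/∂y' = y'.
Euler-Lagrange: d/dx(y') − (−7) = 0, i.e. y'' + 7 = 0, so
    y(x) = −(7/2) x^2 + C1 x + C2.
Fixed left endpoint y(0) = -5 ⇒ C2 = -5.
The right endpoint x = 6 is free, so the natural (transversality) condition is ∂L/∂y' |_{x=6} = 0, i.e. y'(6) = 0.
Compute y'(x) = −7 x + C1, so y'(6) = −42 + C1 = 0 ⇒ C1 = 42.
Therefore the extremal is
    y(x) = −(7/2) x^2 + 42 x − 5.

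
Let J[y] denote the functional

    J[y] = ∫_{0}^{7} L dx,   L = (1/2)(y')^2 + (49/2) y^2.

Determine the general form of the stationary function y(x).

The Lagrangian is L = (1/2)(y')^2 + (49/2) y^2.
∂L/∂y = 49y.
∂L/∂y' = y'.
The Euler-Lagrange equation d/dx(∂L/∂y') − ∂L/∂y = 0 becomes:
    y'' - 49 y = 0
General solution: y(x) = A e^(7x) + B e^(-7x), where A and B are arbitrary constants fixed by the endpoint conditions.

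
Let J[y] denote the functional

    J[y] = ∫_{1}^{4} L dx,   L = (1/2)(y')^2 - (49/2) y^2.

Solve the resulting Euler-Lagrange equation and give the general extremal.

The Lagrangian is L = (1/2)(y')^2 - (49/2) y^2.
∂L/∂y = -49y.
∂L/∂y' = y'.
The Euler-Lagrange equation d/dx(∂L/∂y') − ∂L/∂y = 0 becomes:
    y'' + 49 y = 0
General solution: y(x) = A sin(7x) + B cos(7x), where A and B are arbitrary constants fixed by the endpoint conditions.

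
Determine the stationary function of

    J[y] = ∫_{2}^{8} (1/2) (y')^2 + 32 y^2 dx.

The Lagrangian is L = (1/2) (y')^2 + 32 y^2.
Compute ∂L/∂y = 64y, ∂L/∂y' = y'.
The Euler-Lagrange equation d/dx(∂L/∂y') − ∂L/∂y = 0 reduces to
    y'' − 64 y = 0.
Its general solution is
    y(x) = A e^(8x) + B e^(−8x),
with A, B fixed by the endpoint conditions.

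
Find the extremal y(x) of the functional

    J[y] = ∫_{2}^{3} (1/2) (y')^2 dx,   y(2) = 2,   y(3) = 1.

The Lagrangian is L = (1/2) (y')^2.
Compute ∂L/∂y = 0, ∂L/∂y' = y'.
The Euler-Lagrange equation d/dx(∂L/∂y') − ∂L/∂y = 0 reduces to
    y'' = 0.
Its general solution is
    y(x) = A x + B,
with A, B fixed by the endpoint conditions.
Applying the endpoint conditions y(2) = 2 and y(3) = 1: solve A·2 + B = 2 and A·3 + B = 1. Subtracting gives A(3 − 2) = 1 − 2, so A = -1, and B = 2 − A·2 = 4. Therefore
    y(x) = -x + 4.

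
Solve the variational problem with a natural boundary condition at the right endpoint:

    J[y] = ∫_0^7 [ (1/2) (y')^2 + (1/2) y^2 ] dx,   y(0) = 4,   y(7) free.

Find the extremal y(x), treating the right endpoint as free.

The Lagrangian L = (1/2) (y')^2 + (1/2) y^2 gives
    ∂L/∂y = 1 y,   ∂L/∂y' = y'.
Euler-Lagrange: y'' − y = 0.
With k = 1, the general solution is
    y(x) = A cosh(x) + B sinh(x).
Fixed left endpoint y(0) = 4 ⇒ A = 4.
The right endpoint x = 7 is free, so the natural (transversality) condition is ∂L/∂y' |_{x=7} = 0, i.e. y'(7) = 0.
Compute y'(x) = A k sinh(k x) + B k cosh(k x), so
    y'(7) = A k sinh(k·7) + B k cosh(k·7) = 0
    ⇒ B = −A tanh(k·7) = − 4 tanh(1·7).
Therefore the extremal is
    y(x) = 4 cosh(1 x) − 4 tanh(1·7) sinh(1 x).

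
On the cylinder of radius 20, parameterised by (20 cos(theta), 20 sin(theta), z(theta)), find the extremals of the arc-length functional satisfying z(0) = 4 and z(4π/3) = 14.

Parameterise the cylinder of radius R = 20 as
    r(θ) = (20 cos θ, 20 sin θ, z(θ)).
The arc-length element is
    ds = sqrt(400 + (dz/dθ)^2) dθ,
so the Lagrangian is L = sqrt(400 + z'^2).
L depends on z' only, not on z or θ, so ∂L/∂z = 0 and
    ∂L/∂z' = z' / sqrt(400 + z'^2).
The Euler-Lagrange equation gives
    d/dθ( z' / sqrt(400 + z'^2) ) = 0,
so z' is constant. Integrating once:
    z(θ) = a θ + b,
a helix on the cylinder (a straight line when the cylinder is unrolled). The constants a, b are determined by the endpoint conditions.
With endpoint conditions z(0) = 4 and z(4π/3) = 14: from z(0) = b we get b = 4, and a·4π/3 + 4 = 14 gives a = 15/(2π), so
    z(θ) = (15/(2π)) θ + 4.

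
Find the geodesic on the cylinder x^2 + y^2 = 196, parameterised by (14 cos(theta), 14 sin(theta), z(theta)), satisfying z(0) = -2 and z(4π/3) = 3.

Parameterise the cylinder of radius R = 14 as
    r(θ) = (14 cos θ, 14 sin θ, z(θ)).
The arc-length element is
    ds = sqrt(196 + (dz/dθ)^2) dθ,
so the Lagrangian is L = sqrt(196 + z'^2).
L depends on z' only, not on z or θ, so ∂L/∂z = 0 and
    ∂L/∂z' = z' / sqrt(196 + z'^2).
The Euler-Lagrange equation gives
    d/dθ( z' / sqrt(196 + z'^2) ) = 0,
so z' is constant. Integrating once:
    z(θ) = a θ + b,
a helix on the cylinder (a straight line when the cylinder is unrolled). The constants a, b are determined by the endpoint conditions.
With endpoint conditions z(0) = -2 and z(4π/3) = 3: from z(0) = b we get b = -2, and a·4π/3 + -2 = 3 gives a = 15/(4π), so
    z(θ) = (15/(4π)) θ − 2.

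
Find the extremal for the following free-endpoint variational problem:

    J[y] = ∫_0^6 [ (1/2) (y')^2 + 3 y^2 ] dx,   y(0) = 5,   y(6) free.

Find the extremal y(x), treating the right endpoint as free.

The Lagrangian L = (1/2) (y')^2 + 3 y^2 gives
    ∂L/∂y = 6 y,   ∂L/∂y' = y'.
Euler-Lagrange: y'' − 6 y = 0.
With k = sqrt(6), the general solution is
    y(x) = A cosh(sqrt(6) x) + B sinh(sqrt(6) x).
Fixed left endpoint y(0) = 5 ⇒ A = 5.
The right endpoint x = 6 is free, so the natural (transversality) condition is ∂L/∂y' |_{x=6} = 0, i.e. y'(6) = 0.
Compute y'(x) = A k sinh(k x) + B k cosh(k x), so
    y'(6) = A k sinh(k·6) + B k cosh(k·6) = 0
    ⇒ B = −A tanh(k·6) = − 5 tanh(sqrt(6)·6).
Therefore the extremal is
    y(x) = 5 cosh(sqrt(6) x) − 5 tanh(sqrt(6)·6) sinh(sqrt(6) x).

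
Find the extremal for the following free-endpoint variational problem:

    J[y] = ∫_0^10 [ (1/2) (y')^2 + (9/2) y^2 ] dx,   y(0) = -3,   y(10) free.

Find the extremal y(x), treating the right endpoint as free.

The Lagrangian L = (1/2) (y')^2 + (9/2) y^2 gives
    ∂L/∂y = 9 y,   ∂L/∂y' = y'.
Euler-Lagrange: y'' − 9 y = 0.
With k = 3, the general solution is
    y(x) = A cosh(3 x) + B sinh(3 x).
Fixed left endpoint y(0) = -3 ⇒ A = -3.
The right endpoint x = 10 is free, so the natural (transversality) condition is ∂L/∂y' |_{x=10} = 0, i.e. y'(10) = 0.
Compute y'(x) = A k sinh(k x) + B k cosh(k x), so
    y'(10) = A k sinh(k·10) + B k cosh(k·10) = 0
    ⇒ B = −A tanh(k·10) = 3 tanh(3·10).
Therefore the extremal is
    y(x) = −3 cosh(3 x) + 3 tanh(3·10) sinh(3 x).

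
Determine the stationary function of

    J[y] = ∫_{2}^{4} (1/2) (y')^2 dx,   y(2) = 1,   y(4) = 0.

The Lagrangian is L = (1/2) (y')^2.
Compute ∂L/∂y = 0, ∂L/∂y' = y'.
The Euler-Lagrange equation d/dx(∂L/∂y') − ∂L/∂y = 0 reduces to
    y'' = 0.
Its general solution is
    y(x) = A x + B,
with A, B fixed by the endpoint conditions.
Applying the endpoint conditions y(2) = 1 and y(4) = 0: solve A·2 + B = 1 and A·4 + B = 0. Subtracting gives A(4 − 2) = 0 − 1, so A = -1/2, and B = 1 − A·2 = 2. Therefore
    y(x) = (-1/2) x + 2.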